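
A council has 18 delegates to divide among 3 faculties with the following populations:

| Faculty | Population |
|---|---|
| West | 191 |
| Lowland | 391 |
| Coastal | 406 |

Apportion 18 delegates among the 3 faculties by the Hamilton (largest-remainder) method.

The standard divisor is 988/18 ≈ 54.889.
Standard quotas: West 3.480, Lowland 7.123, Coastal 7.397.
Lower quotas: West 3, Lowland 7, Coastal 7 (sum 17, leaving 1 seat).
Remainders in descending order: West 0.480, Coastal 0.397, Lowland 0.123.
The surplus seat goes to West.

West: 4, Lowland: 7, Coastal: 7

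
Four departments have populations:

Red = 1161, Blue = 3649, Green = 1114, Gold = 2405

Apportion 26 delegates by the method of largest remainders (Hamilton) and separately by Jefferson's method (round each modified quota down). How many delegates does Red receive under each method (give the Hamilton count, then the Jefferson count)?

4 and 3

Hamilton: Red 4, Blue 11, Green 3, Gold 8.
Jefferson: Red 3, Blue 12, Green 3, Gold 8.
Red gets 4 under Hamilton and 3 under Jefferson.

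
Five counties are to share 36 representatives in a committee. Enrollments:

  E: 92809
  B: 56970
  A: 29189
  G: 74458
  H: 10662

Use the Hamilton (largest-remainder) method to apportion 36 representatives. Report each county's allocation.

E 13; B 8; A 4; G 10; H 1

Standard divisor: 264088 ÷ 36 ≈ 7335.778.
Standard quotas: E 12.6516, B 7.7660, A 3.9790, G 10.1500, H 1.4534.
Lower quotas: E 12, B 7, A 3, G 10, H 1 (sum 33, leaving 3 seats).
Remainders in descending order: A 0.9790, B 0.7660, E 0.6516, H 0.4534, G 0.1500.
Largest remainders: A, B, E receive the extra seats.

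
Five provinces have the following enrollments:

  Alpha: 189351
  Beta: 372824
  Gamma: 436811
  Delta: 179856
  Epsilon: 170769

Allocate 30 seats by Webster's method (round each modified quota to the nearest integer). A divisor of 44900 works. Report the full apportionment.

With modified divisor 44900: modified quotas Alpha 4.217, Beta 8.303, Gamma 9.729, Delta 4.006, Epsilon 3.803.
Rounding to the nearest integer: Alpha 4, Beta 8, Gamma 10, Delta 4, Epsilon 4 (total 30).

Alpha: 4, Beta: 8, Gamma: 10, Delta: 4, Epsilon: 4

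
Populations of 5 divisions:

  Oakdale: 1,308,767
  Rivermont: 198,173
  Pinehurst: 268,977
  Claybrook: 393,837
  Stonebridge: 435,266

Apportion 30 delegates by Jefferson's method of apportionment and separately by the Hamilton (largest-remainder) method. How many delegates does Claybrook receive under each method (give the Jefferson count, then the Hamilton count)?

Jefferson: Oakdale 16, Rivermont 2, Pinehurst 3, Claybrook 4, Stonebridge 5.
Hamilton: Oakdale 15, Rivermont 2, Pinehurst 3, Claybrook 5, Stonebridge 5.
Claybrook gets 4 under Jefferson and 5 under Hamilton.

4 and 5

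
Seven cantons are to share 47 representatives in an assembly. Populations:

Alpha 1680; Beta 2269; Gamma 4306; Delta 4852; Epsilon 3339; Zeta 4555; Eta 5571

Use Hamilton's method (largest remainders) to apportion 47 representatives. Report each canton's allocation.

Alpha=3, Beta=4, Gamma=8, Delta=8, Epsilon=6, Zeta=8, Eta=10

The standard divisor is 26572/47 ≈ 565.362.
Standard quotas: Alpha 2.9715, Beta 4.0134, Gamma 7.6164, Delta 8.5821, Epsilon 5.9060, Zeta 8.0568, Eta 9.8539.
Lower quotas: Alpha 2, Beta 4, Gamma 7, Delta 8, Epsilon 5, Zeta 8, Eta 9 (sum 43, leaving 4 seats).
Remainders in descending order: Alpha 0.9715, Epsilon 0.9060, Eta 0.8539, Gamma 0.6164, Delta 0.5821, Zeta 0.0568, Beta 0.0134.
The surplus seats go to Alpha, Epsilon, Eta, Gamma.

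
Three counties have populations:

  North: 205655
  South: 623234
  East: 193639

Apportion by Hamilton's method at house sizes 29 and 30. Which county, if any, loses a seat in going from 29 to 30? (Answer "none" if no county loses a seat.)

none

At 29 seats: North 6, South 18, East 5.
At 30 seats: North 6, South 18, East 6.
No county's allocation decreased.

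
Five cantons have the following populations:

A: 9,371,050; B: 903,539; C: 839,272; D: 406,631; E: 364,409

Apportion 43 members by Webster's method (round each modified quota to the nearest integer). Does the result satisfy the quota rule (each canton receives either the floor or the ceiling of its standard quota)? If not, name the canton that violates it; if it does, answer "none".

Standard quotas: A 33.905, B 3.269, C 3.037, D 1.471, E 1.318.
Webster allocation: A 35, B 3, C 3, D 1, E 1.
A has quota 33.905 (lower 33, upper 34) but receives 35 — outside the quota interval.

A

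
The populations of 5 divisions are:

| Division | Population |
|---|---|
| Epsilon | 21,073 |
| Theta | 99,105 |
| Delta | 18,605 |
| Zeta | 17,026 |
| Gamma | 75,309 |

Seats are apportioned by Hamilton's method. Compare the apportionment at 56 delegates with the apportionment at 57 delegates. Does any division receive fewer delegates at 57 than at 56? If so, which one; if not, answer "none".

none

At 56 seats: Epsilon 5, Theta 24, Delta 5, Zeta 4, Gamma 18.
At 57 seats: Epsilon 5, Theta 24, Delta 5, Zeta 4, Gamma 19.
No division's allocation decreased.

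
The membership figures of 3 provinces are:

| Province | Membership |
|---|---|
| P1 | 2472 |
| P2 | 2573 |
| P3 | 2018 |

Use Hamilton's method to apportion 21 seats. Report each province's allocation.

P1=7, P2=8, P3=6

Standard divisor: 7063 ÷ 21 ≈ 336.333.
Standard quotas: P1 7.350, P2 7.650, P3 6.000.
Lower quotas: P1 7, P2 7, P3 6 (sum 20, leaving 1 seat).
Remainders in descending order: P2 0.650, P1 0.350, P3 0.000.
The surplus seat goes to P2.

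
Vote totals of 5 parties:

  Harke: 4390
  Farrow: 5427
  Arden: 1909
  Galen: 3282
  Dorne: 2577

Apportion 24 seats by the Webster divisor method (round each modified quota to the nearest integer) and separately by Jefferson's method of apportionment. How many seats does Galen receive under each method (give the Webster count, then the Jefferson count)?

Webster: Harke 6, Farrow 7, Arden 3, Galen 4, Dorne 4.
Jefferson: Harke 6, Farrow 8, Arden 2, Galen 5, Dorne 3.
Galen gets 4 under Webster and 5 under Jefferson.

4 and 5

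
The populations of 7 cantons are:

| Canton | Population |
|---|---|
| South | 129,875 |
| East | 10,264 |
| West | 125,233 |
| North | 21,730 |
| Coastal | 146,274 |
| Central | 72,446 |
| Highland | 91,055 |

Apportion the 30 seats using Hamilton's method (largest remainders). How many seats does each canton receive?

Total 596877; standard divisor 596877/30 ≈ 19895.9.
Standard quotas: South 6.5277, East 0.5159, West 6.2944, North 1.0922, Coastal 7.3520, Central 3.6413, Highland 4.5766.
Lower quotas: South 6, East 0, West 6, North 1, Coastal 7, Central 3, Highland 4 (sum 27, leaving 3 seats).
Remainders in descending order: Central 0.6413, Highland 0.5766, South 0.5277, East 0.5159, Coastal 0.3520, West 0.2944, North 0.0922.
The surplus seats go to Central, Highland, South.

South 7, East 0, West 6, North 1, Coastal 7, Central 4, Highland 5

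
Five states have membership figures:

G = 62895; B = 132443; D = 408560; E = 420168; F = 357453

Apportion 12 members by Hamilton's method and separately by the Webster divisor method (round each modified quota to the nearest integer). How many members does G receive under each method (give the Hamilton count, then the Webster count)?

0 and 1

Hamilton: G 0, B 1, D 4, E 4, F 3.
Webster: G 1, B 1, D 3, E 4, F 3.
G gets 0 under Hamilton and 1 under Webster.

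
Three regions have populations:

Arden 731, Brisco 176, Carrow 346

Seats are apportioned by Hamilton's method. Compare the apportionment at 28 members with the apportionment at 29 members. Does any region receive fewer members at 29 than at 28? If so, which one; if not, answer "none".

none

At 28 seats: Arden 16, Brisco 4, Carrow 8.
At 29 seats: Arden 17, Brisco 4, Carrow 8.
No region's allocation decreased.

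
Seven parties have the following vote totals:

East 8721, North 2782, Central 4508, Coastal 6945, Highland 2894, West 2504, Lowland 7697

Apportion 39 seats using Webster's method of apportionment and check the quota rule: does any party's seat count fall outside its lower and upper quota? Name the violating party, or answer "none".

Standard quotas: East 9.434, North 3.010, Central 4.877, Coastal 7.513, Highland 3.131, West 2.709, Lowland 8.327.
Webster allocation: East 9, North 3, Central 5, Coastal 8, Highland 3, West 3, Lowland 8.
Every allocation lies between the lower and upper quota.

none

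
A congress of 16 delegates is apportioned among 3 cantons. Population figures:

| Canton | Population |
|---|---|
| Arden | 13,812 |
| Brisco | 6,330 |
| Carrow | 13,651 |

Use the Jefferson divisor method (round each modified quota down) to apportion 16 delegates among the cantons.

Standard divisor 33793/16 ≈ 2112.062; standard quotas: Arden 6.540, Brisco 2.997, Carrow 6.463.
Rounding down gives 6, 2, 6 = 14 seats, so the divisor must be adjusted.
With modified divisor 1960: modified quotas Arden 7.047, Brisco 3.230, Carrow 6.965.
Rounding down: Arden 7, Brisco 3, Carrow 6 (total 16).

Arden: 7, Brisco: 3, Carrow: 6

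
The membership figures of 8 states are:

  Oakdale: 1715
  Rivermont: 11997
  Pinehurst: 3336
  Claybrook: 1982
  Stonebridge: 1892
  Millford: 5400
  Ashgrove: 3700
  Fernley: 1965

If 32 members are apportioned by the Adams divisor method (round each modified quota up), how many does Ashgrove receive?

4

Standard divisor 31987/32 ≈ 999.594; standard quotas: Oakdale 1.716, Rivermont 12.002, Pinehurst 3.337, Claybrook 1.983, Stonebridge 1.893, Millford 5.402, Ashgrove 3.702, Fernley 1.966.
Rounding up gives 2, 13, 4, 2, 2, 6, 4, 2 = 35 seats, so the divisor must be adjusted.
With modified divisor 1100: modified quotas Oakdale 1.559, Rivermont 10.906, Pinehurst 3.033, Claybrook 1.802, Stonebridge 1.720, Millford 4.909, Ashgrove 3.364, Fernley 1.786.
Rounding up: Oakdale 2, Rivermont 11, Pinehurst 4, Claybrook 2, Stonebridge 2, Millford 5, Ashgrove 4, Fernley 2 (total 32).
Ashgrove receives 4.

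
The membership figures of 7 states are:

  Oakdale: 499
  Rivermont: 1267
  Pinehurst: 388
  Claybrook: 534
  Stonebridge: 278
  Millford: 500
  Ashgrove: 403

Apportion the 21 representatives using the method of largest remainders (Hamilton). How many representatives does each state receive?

Total 3869; standard divisor 3869/21 ≈ 184.238.
Standard quotas: Oakdale 2.708, Rivermont 6.877, Pinehurst 2.106, Claybrook 2.898, Stonebridge 1.509, Millford 2.714, Ashgrove 2.187.
Lower quotas: Oakdale 2, Rivermont 6, Pinehurst 2, Claybrook 2, Stonebridge 1, Millford 2, Ashgrove 2 (sum 17, leaving 4 seats).
Remainders in descending order: Claybrook 0.898, Rivermont 0.877, Millford 0.714, Oakdale 0.708, Stonebridge 0.509, Ashgrove 0.187, Pinehurst 0.106.
The surplus seats go to Claybrook, Rivermont, Millford, Oakdale.

Oakdale=3; Rivermont=7; Pinehurst=2; Claybrook=3; Stonebridge=1; Millford=3; Ashgrove=2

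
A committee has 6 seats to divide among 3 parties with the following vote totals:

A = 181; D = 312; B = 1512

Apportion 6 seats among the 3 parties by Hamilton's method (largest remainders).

A=1, D=1, B=4

Total 2005; standard divisor 2005/6 ≈ 334.167.
Standard quotas: A 0.542, D 0.934, B 4.525.
Lower quotas: A 0, D 0, B 4 (sum 4, leaving 2 seats).
Remainders in descending order: D 0.934, A 0.542, B 0.525.
The surplus seats go to D, A.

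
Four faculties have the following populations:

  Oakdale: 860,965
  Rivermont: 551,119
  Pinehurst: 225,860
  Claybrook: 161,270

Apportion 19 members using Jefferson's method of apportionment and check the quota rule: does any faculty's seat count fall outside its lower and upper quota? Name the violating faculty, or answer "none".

Standard quotas: Oakdale 9.092, Rivermont 5.820, Pinehurst 2.385, Claybrook 1.703.
Jefferson allocation: Oakdale 10, Rivermont 6, Pinehurst 2, Claybrook 1.
Every allocation lies between the lower and upper quota.

none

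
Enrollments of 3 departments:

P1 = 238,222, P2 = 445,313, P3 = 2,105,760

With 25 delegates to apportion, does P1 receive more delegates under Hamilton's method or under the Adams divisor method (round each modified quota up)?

Hamilton: P1 2, P2 4, P3 19.
Adams: P1 3, P2 4, P3 18.
P1 gets 2 under Hamilton and 3 under Adams.

Adams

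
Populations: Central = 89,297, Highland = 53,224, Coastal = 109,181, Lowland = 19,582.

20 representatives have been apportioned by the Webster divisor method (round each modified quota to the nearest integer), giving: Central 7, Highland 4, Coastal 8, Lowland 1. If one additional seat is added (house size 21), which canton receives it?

Priority for the next seat is population ÷ (current seats + 0.5).
Priorities: Central 11906.267, Highland 11827.556, Coastal 12844.824, Lowland 13054.667.
Highest priority: Lowland.

Lowland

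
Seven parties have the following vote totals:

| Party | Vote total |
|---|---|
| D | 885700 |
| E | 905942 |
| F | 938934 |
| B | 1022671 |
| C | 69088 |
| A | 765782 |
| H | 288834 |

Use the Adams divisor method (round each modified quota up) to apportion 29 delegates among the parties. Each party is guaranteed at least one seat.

D 5, E 5, F 5, B 6, C 1, A 5, H 2

Standard divisor 4876951/29 ≈ 168170.724; standard quotas: D 5.267, E 5.387, F 5.583, B 6.081, C 0.411, A 4.554, H 1.718.
Rounding up gives 6, 6, 6, 7, 1, 5, 2 = 33 seats, so the divisor must be adjusted.
With modified divisor 189600: modified quotas D 4.671, E 4.778, F 4.952, B 5.394, C 0.364, A 4.039, H 1.523.
Rounding up: D 5, E 5, F 5, B 6, C 1, A 5, H 2 (total 29).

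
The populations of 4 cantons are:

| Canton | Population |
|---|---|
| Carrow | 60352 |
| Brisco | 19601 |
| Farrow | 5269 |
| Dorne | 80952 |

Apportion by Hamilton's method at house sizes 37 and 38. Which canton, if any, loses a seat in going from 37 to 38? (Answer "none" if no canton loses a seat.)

none

At 37 seats: Carrow 14, Brisco 4, Farrow 1, Dorne 18.
At 38 seats: Carrow 14, Brisco 4, Farrow 1, Dorne 19.
No canton's allocation decreased.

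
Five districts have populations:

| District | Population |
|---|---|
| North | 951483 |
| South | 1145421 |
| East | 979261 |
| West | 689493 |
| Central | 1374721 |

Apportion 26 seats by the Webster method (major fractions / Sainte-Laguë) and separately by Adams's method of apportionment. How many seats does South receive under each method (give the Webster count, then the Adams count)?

Webster: North 5, South 6, East 5, West 3, Central 7.
Adams: North 5, South 5, East 5, West 4, Central 7.
South gets 6 under Webster and 5 under Adams.

6 and 5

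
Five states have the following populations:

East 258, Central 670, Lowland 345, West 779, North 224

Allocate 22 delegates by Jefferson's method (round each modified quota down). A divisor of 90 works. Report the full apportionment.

East: 2, Central: 7, Lowland: 3, West: 8, North: 2

With modified divisor 90: modified quotas East 2.867, Central 7.444, Lowland 3.833, West 8.656, North 2.489.
Rounding down: East 2, Central 7, Lowland 3, West 8, North 2 (total 22).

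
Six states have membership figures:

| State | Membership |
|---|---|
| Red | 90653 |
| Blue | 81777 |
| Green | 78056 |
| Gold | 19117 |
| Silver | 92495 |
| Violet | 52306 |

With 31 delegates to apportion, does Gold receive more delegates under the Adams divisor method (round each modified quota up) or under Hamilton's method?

Adams

Adams: Red 6, Blue 6, Green 6, Gold 2, Silver 7, Violet 4.
Hamilton: Red 7, Blue 6, Green 6, Gold 1, Silver 7, Violet 4.
Gold gets 2 under Adams and 1 under Hamilton.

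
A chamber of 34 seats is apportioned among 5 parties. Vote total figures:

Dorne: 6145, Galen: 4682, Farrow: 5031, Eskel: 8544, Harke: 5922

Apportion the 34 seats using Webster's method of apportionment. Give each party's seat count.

Standard divisor 30324/34 ≈ 891.882; standard quotas: Dorne 6.890, Galen 5.250, Farrow 5.641, Eskel 9.580, Harke 6.640.
Rounding to the nearest integer gives 7, 5, 6, 10, 7 = 35 seats, so the divisor must be adjusted.
With modified divisor 905: modified quotas Dorne 6.790, Galen 5.173, Farrow 5.559, Eskel 9.441, Harke 6.544.
Rounding to the nearest integer: Dorne 7, Galen 5, Farrow 6, Eskel 9, Harke 7 (total 34).

Dorne: 7, Galen: 5, Farrow: 6, Eskel: 9, Harke: 7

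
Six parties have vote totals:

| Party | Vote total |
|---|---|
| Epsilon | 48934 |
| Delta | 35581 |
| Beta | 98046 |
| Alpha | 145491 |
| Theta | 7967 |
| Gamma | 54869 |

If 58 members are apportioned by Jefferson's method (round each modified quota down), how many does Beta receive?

15

Standard divisor 390888/58 ≈ 6739.448; standard quotas: Epsilon 7.261, Delta 5.280, Beta 14.548, Alpha 21.588, Theta 1.182, Gamma 8.141.
Rounding down gives 7, 5, 14, 21, 1, 8 = 56 seats, so the divisor must be adjusted.
With modified divisor 6400: modified quotas Epsilon 7.646, Delta 5.560, Beta 15.320, Alpha 22.733, Theta 1.245, Gamma 8.573.
Rounding down: Epsilon 7, Delta 5, Beta 15, Alpha 22, Theta 1, Gamma 8 (total 58).
Beta receives 15.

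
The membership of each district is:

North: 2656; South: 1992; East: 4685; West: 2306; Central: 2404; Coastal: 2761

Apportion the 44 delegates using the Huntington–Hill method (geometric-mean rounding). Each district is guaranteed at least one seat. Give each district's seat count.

With divisor 373: modified quotas North 7.121, South 5.340, East 12.560, West 6.182, Central 6.445, Coastal 7.402.
Geometric-mean thresholds: North √(7·8)=7.483, South √(5·6)=5.477, East √(12·13)=12.490, West √(6·7)=6.481, Central √(6·7)=6.481, Coastal √(7·8)=7.483.
Each quota rounded against its threshold gives North 7, South 5, East 13, West 6, Central 6, Coastal 7 (total 44).

North=7, South=5, East=13, West=6, Central=6, Coastal=7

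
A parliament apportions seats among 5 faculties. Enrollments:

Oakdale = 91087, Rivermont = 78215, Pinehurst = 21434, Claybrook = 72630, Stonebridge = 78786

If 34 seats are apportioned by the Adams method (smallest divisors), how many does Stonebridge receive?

Standard divisor 342152/34 ≈ 10063.294; standard quotas: Oakdale 9.051, Rivermont 7.772, Pinehurst 2.130, Claybrook 7.217, Stonebridge 7.829.
Rounding up gives 10, 8, 3, 8, 8 = 37 seats, so the divisor must be adjusted.
With modified divisor 10900: modified quotas Oakdale 8.357, Rivermont 7.176, Pinehurst 1.966, Claybrook 6.663, Stonebridge 7.228.
Rounding up: Oakdale 9, Rivermont 8, Pinehurst 2, Claybrook 7, Stonebridge 8 (total 34).
Stonebridge receives 8.

8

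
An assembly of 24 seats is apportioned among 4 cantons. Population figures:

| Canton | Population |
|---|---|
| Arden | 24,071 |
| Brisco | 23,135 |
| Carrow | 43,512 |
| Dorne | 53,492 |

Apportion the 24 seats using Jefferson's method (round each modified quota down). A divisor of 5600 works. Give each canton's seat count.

With modified divisor 5600: modified quotas Arden 4.298, Brisco 4.131, Carrow 7.770, Dorne 9.552.
Rounding down: Arden 4, Brisco 4, Carrow 7, Dorne 9 (total 24).

Arden 4, Brisco 4, Carrow 7, Dorne 9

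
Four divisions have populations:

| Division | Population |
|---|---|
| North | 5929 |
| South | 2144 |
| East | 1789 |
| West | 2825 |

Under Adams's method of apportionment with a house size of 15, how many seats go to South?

Standard divisor 12687/15 ≈ 845.8; standard quotas: North 7.010, South 2.535, East 2.115, West 3.340.
Rounding up gives 8, 3, 3, 4 = 18 seats, so the divisor must be adjusted.
With modified divisor 960: modified quotas North 6.176, South 2.233, East 1.864, West 2.943.
Rounding up: North 7, South 3, East 2, West 3 (total 15).
South receives 3.

3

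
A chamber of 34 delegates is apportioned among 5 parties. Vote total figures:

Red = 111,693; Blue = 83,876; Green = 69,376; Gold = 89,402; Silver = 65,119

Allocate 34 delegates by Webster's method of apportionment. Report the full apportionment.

Red 9, Blue 7, Green 6, Gold 7, Silver 5

Standard divisor 419466/34 ≈ 12337.235; standard quotas: Red 9.053, Blue 6.799, Green 5.623, Gold 7.247, Silver 5.278.
Rounding to the nearest integer gives Red 9, Blue 7, Green 6, Gold 7, Silver 5 — total 34, matching the house size, so no adjustment is needed.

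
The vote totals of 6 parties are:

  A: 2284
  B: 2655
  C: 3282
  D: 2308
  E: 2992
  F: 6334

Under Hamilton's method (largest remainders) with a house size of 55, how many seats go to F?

18

Total 19855; standard divisor 19855/55 = 361.
Standard quotas: A 6.3269, B 7.3546, C 9.0914, D 6.3934, E 8.2881, F 17.5457.
Lower quotas: A 6, B 7, C 9, D 6, E 8, F 17 (sum 53, leaving 2 seats).
Remainders in descending order: F 0.5457, D 0.3934, B 0.3546, A 0.3269, E 0.2881, C 0.0914.
The surplus seats go to F, D.
F receives 18.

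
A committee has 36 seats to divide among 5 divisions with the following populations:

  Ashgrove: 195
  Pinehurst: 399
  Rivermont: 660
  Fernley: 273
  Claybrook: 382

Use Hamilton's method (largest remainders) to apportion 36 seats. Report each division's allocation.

Ashgrove 4; Pinehurst 8; Rivermont 12; Fernley 5; Claybrook 7

Standard divisor: 1909 ÷ 36 ≈ 53.028.
Standard quotas: Ashgrove 3.677, Pinehurst 7.524, Rivermont 12.446, Fernley 5.148, Claybrook 7.204.
Lower quotas: Ashgrove 3, Pinehurst 7, Rivermont 12, Fernley 5, Claybrook 7 (sum 34, leaving 2 seats).
Remainders in descending order: Ashgrove 0.677, Pinehurst 0.524, Rivermont 0.446, Claybrook 0.204, Fernley 0.148.
The surplus seats go to Ashgrove, Pinehurst.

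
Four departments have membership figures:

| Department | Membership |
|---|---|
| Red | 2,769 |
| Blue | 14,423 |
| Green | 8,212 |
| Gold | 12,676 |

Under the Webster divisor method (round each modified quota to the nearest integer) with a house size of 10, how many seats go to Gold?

Standard divisor 38080/10 ≈ 3808; standard quotas: Red 0.727, Blue 3.788, Green 2.157, Gold 3.329.
Rounding to the nearest integer gives Red 1, Blue 4, Green 2, Gold 3 — total 10, matching the house size, so no adjustment is needed.
Gold receives 3.

3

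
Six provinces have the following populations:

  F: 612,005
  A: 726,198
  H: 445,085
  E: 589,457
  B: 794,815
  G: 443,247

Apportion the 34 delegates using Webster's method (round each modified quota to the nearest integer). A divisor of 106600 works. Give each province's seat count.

With modified divisor 106600: modified quotas F 5.741, A 6.812, H 4.175, E 5.530, B 7.456, G 4.158.
Rounding to the nearest integer: F 6, A 7, H 4, E 6, B 7, G 4 (total 34).

F=6; A=7; H=4; E=6; B=7; G=4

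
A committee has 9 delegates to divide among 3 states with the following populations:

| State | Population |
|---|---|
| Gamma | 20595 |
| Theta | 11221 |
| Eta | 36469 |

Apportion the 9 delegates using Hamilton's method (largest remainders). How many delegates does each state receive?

Total 68285; standard divisor 68285/9 ≈ 7587.222.
Standard quotas: Gamma 2.7144, Theta 1.4789, Eta 4.8066.
Lower quotas: Gamma 2, Theta 1, Eta 4 (sum 7, leaving 2 seats).
Remainders in descending order: Eta 0.8066, Gamma 0.7144, Theta 0.4789.
The surplus seats go to Eta, Gamma.

Gamma 3, Theta 1, Eta 5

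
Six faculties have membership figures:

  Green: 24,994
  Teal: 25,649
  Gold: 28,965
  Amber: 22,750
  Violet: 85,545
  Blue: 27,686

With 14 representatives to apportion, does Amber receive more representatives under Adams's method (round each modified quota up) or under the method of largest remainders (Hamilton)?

Adams

Adams: Green 2, Teal 2, Gold 2, Amber 2, Violet 4, Blue 2.
Hamilton: Green 2, Teal 2, Gold 2, Amber 1, Violet 5, Blue 2.
Amber gets 2 under Adams and 1 under Hamilton.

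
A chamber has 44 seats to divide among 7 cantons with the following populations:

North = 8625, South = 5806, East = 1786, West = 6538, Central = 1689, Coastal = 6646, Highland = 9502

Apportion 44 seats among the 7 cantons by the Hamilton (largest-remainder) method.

North: 10; South: 6; East: 2; West: 7; Central: 2; Coastal: 7; Highland: 10

Standard divisor: 40592 ÷ 44 ≈ 922.545.
Standard quotas: North 9.3491, South 6.2935, East 1.9359, West 7.0869, Central 1.8308, Coastal 7.2040, Highland 10.2998.
Lower quotas: North 9, South 6, East 1, West 7, Central 1, Coastal 7, Highland 10 (sum 41, leaving 3 seats).
Remainders in descending order: East 0.9359, Central 0.8308, North 0.3491, Highland 0.2998, South 0.2935, Coastal 0.2040, West 0.0869.
Largest remainders: East, Central, North receive the extra seats.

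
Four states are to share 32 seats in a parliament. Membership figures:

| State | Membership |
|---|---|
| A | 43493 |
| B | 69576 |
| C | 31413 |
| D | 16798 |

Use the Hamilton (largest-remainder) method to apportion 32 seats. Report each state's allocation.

A=9; B=14; C=6; D=3

Standard divisor: 161280 ÷ 32 = 5040.
Standard quotas: A 8.6296, B 13.8048, C 6.2327, D 3.3329.
Lower quotas: A 8, B 13, C 6, D 3 (sum 30, leaving 2 seats).
Remainders in descending order: B 0.8048, A 0.6296, D 0.3329, C 0.2327.
The surplus seats go to B, A.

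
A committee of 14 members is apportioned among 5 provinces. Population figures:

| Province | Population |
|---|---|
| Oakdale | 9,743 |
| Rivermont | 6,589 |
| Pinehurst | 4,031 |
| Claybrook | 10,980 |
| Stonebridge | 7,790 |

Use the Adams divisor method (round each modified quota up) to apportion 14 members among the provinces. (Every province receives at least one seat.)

Standard divisor 39133/14 ≈ 2795.214; standard quotas: Oakdale 3.486, Rivermont 2.357, Pinehurst 1.442, Claybrook 3.928, Stonebridge 2.787.
Rounding up gives 4, 3, 2, 4, 3 = 16 seats, so the divisor must be adjusted.
With modified divisor 3500: modified quotas Oakdale 2.784, Rivermont 1.883, Pinehurst 1.152, Claybrook 3.137, Stonebridge 2.226.
Rounding up: Oakdale 3, Rivermont 2, Pinehurst 2, Claybrook 4, Stonebridge 3 (total 14).

Oakdale 3; Rivermont 2; Pinehurst 2; Claybrook 4; Stonebridge 3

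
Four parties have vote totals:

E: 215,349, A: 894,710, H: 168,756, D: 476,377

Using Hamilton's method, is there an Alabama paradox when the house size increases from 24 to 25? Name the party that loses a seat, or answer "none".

none

At 24 seats: E 3, A 12, H 2, D 7.
At 25 seats: E 3, A 13, H 2, D 7.
No party's allocation decreased.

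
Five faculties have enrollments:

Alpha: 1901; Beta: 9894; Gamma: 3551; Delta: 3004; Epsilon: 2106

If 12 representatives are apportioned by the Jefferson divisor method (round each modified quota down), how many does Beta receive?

Standard divisor 20456/12 ≈ 1704.667; standard quotas: Alpha 1.115, Beta 5.804, Gamma 2.083, Delta 1.762, Epsilon 1.235.
Rounding down gives 1, 5, 2, 1, 1 = 10 seats, so the divisor must be adjusted.
With modified divisor 1460: modified quotas Alpha 1.302, Beta 6.777, Gamma 2.432, Delta 2.058, Epsilon 1.442.
Rounding down: Alpha 1, Beta 6, Gamma 2, Delta 2, Epsilon 1 (total 12).
Beta receives 6.

6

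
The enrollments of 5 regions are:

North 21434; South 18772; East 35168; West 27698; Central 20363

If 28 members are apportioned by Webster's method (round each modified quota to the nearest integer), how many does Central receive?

5

Standard divisor 123435/28 ≈ 4408.393; standard quotas: North 4.862, South 4.258, East 7.978, West 6.283, Central 4.619.
Rounding to the nearest integer gives North 5, South 4, East 8, West 6, Central 5 — total 28, matching the house size, so no adjustment is needed.
Central receives 5.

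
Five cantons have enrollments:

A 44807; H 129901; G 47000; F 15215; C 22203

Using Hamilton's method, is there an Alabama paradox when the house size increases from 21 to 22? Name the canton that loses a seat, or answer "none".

At 21 seats: A 4, H 10, G 4, F 1, C 2.
At 22 seats: A 4, H 11, G 4, F 1, C 2.
No canton's allocation decreased.

none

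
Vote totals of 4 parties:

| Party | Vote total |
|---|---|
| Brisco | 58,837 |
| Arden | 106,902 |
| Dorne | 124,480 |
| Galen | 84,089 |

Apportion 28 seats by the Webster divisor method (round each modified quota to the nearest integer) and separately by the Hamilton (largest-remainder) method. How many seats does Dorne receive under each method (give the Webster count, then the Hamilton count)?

10 and 9

Webster: Brisco 4, Arden 8, Dorne 10, Galen 6.
Hamilton: Brisco 5, Arden 8, Dorne 9, Galen 6.
Dorne gets 10 under Webster and 9 under Hamilton.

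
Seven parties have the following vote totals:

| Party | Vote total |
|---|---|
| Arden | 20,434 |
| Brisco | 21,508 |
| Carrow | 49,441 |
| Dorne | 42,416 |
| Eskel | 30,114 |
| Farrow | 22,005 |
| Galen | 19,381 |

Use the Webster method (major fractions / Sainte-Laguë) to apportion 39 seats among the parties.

Standard divisor 205299/39 ≈ 5264.077; standard quotas: Arden 3.882, Brisco 4.086, Carrow 9.392, Dorne 8.058, Eskel 5.721, Farrow 4.180, Galen 3.682.
Rounding to the nearest integer gives Arden 4, Brisco 4, Carrow 9, Dorne 8, Eskel 6, Farrow 4, Galen 4 — total 39, matching the house size, so no adjustment is needed.

Arden: 4; Brisco: 4; Carrow: 9; Dorne: 8; Eskel: 6; Farrow: 4; Galen: 4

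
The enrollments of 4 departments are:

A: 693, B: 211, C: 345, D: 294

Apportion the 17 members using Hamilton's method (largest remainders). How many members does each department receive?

Standard divisor: 1543 ÷ 17 ≈ 90.765.
Standard quotas: A 7.635, B 2.325, C 3.801, D 3.239.
Lower quotas: A 7, B 2, C 3, D 3 (sum 15, leaving 2 seats).
Remainders in descending order: C 0.801, A 0.635, B 0.325, D 0.239.
The surplus seats go to C, A.

A=8, B=2, C=4, D=3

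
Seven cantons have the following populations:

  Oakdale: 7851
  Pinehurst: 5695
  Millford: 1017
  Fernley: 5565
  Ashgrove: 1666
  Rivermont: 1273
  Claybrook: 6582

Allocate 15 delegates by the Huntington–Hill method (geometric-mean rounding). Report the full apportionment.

With divisor 2269: modified quotas Oakdale 3.460, Pinehurst 2.510, Millford 0.448, Fernley 2.453, Ashgrove 0.734, Rivermont 0.561, Claybrook 2.901.
Geometric-mean thresholds: Oakdale √(3·4)=3.464, Pinehurst √(2·3)=2.449, Millford (min 1), Fernley √(2·3)=2.449, Ashgrove (min 1), Rivermont (min 1), Claybrook √(2·3)=2.449.
Each quota rounded against its threshold gives Oakdale 3, Pinehurst 3, Millford 1, Fernley 3, Ashgrove 1, Rivermont 1, Claybrook 3 (total 15).

Oakdale=3, Pinehurst=3, Millford=1, Fernley=3, Ashgrove=1, Rivermont=1, Claybrook=3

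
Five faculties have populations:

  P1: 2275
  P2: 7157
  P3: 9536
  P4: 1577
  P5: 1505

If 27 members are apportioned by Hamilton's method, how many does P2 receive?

9

The standard divisor is 22050/27 ≈ 816.667.
Standard quotas: P1 2.7857, P2 8.7637, P3 11.6767, P4 1.9310, P5 1.8429.
Lower quotas: P1 2, P2 8, P3 11, P4 1, P5 1 (sum 23, leaving 4 seats).
Remainders in descending order: P4 0.9310, P5 0.8429, P1 0.7857, P2 0.7637, P3 0.6767.
Largest remainders: P4, P5, P1, P2 receive the extra seats.
P2 receives 9.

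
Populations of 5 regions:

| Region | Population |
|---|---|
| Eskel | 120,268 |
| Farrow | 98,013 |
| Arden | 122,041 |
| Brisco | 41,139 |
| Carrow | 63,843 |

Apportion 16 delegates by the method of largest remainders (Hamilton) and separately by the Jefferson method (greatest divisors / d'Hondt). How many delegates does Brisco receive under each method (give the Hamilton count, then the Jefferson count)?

Hamilton: Eskel 4, Farrow 4, Arden 4, Brisco 2, Carrow 2.
Jefferson: Eskel 4, Farrow 4, Arden 5, Brisco 1, Carrow 2.
Brisco gets 2 under Hamilton and 1 under Jefferson.

2 and 1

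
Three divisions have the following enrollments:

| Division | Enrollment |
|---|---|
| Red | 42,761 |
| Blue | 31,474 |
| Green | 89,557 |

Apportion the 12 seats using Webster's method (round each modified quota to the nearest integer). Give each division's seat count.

Standard divisor 163792/12 ≈ 13649.333; standard quotas: Red 3.133, Blue 2.306, Green 6.561.
Rounding to the nearest integer gives Red 3, Blue 2, Green 7 — total 12, matching the house size, so no adjustment is needed.

Red 3, Blue 2, Green 7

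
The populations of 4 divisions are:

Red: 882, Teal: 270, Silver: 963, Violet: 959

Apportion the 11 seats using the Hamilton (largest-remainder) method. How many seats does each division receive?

Standard divisor: 3074 ÷ 11 ≈ 279.455.
Standard quotas: Red 3.156, Teal 0.966, Silver 3.446, Violet 3.432.
Lower quotas: Red 3, Teal 0, Silver 3, Violet 3 (sum 9, leaving 2 seats).
Remainders in descending order: Teal 0.966, Silver 0.446, Violet 0.432, Red 0.156.
The surplus seats go to Teal, Silver.

Red 3; Teal 1; Silver 4; Violet 3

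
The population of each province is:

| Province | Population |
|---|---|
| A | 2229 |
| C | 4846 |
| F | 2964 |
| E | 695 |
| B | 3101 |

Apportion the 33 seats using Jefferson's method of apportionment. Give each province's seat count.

A 5; C 12; F 7; E 1; B 8

Standard divisor 13835/33 ≈ 419.242; standard quotas: A 5.317, C 11.559, F 7.070, E 1.658, B 7.397.
Rounding down gives 5, 11, 7, 1, 7 = 31 seats, so the divisor must be adjusted.
With modified divisor 380: modified quotas A 5.866, C 12.753, F 7.800, E 1.829, B 8.161.
Rounding down: A 5, C 12, F 7, E 1, B 8 (total 33).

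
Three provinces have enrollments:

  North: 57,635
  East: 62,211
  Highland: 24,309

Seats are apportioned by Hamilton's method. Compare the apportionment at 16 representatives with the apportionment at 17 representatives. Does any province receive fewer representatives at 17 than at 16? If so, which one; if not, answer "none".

At 16 seats: North 6, East 7, Highland 3.
At 17 seats: North 7, East 7, Highland 3.
No province's allocation decreased.

none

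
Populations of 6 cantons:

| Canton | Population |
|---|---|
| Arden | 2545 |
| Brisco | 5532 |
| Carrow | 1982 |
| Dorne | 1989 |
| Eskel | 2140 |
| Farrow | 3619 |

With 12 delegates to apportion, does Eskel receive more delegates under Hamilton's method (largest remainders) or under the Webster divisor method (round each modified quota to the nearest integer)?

Hamilton: Arden 2, Brisco 4, Carrow 1, Dorne 1, Eskel 2, Farrow 2.
Webster: Arden 2, Brisco 4, Carrow 1, Dorne 1, Eskel 1, Farrow 3.
Eskel gets 2 under Hamilton and 1 under Webster.

Hamilton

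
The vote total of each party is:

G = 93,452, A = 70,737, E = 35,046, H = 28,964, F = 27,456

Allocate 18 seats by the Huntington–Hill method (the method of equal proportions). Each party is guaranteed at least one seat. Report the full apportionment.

G=7; A=5; E=2; H=2; F=2

With divisor 14364: modified quotas G 6.506, A 4.925, E 2.440, H 2.016, F 1.911.
Geometric-mean thresholds: G √(6·7)=6.481, A √(4·5)=4.472, E √(2·3)=2.449, H √(2·3)=2.449, F √(1·2)=1.414.
Each quota rounded against its threshold gives G 7, A 5, E 2, H 2, F 2 (total 18).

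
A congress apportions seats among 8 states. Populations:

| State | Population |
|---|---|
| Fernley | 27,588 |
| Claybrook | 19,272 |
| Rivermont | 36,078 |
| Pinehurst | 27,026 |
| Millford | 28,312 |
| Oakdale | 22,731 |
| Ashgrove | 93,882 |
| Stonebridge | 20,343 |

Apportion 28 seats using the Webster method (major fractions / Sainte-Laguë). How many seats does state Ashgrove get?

9

Standard divisor 275232/28 ≈ 9829.714; standard quotas: Fernley 2.807, Claybrook 1.961, Rivermont 3.670, Pinehurst 2.749, Millford 2.880, Oakdale 2.312, Ashgrove 9.551, Stonebridge 2.070.
Rounding to the nearest integer gives 3, 2, 4, 3, 3, 2, 10, 2 = 29 seats, so the divisor must be adjusted.
With modified divisor 10100: modified quotas Fernley 2.731, Claybrook 1.908, Rivermont 3.572, Pinehurst 2.676, Millford 2.803, Oakdale 2.251, Ashgrove 9.295, Stonebridge 2.014.
Rounding to the nearest integer: Fernley 3, Claybrook 2, Rivermont 4, Pinehurst 3, Millford 3, Oakdale 2, Ashgrove 9, Stonebridge 2 (total 28).
Ashgrove receives 9.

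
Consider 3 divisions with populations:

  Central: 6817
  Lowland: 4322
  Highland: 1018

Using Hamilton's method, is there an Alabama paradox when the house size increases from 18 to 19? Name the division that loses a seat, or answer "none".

Highland

At 18 seats: Central 10, Lowland 6, Highland 2.
At 19 seats: Central 11, Lowland 7, Highland 1.
Highland drops from 2 to 1.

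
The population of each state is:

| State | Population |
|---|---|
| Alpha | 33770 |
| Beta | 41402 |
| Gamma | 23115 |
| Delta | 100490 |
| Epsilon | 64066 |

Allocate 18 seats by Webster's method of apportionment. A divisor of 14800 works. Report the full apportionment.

With modified divisor 14800: modified quotas Alpha 2.282, Beta 2.797, Gamma 1.562, Delta 6.790, Epsilon 4.329.
Rounding to the nearest integer: Alpha 2, Beta 3, Gamma 2, Delta 7, Epsilon 4 (total 18).

Alpha 2, Beta 3, Gamma 2, Delta 7, Epsilon 4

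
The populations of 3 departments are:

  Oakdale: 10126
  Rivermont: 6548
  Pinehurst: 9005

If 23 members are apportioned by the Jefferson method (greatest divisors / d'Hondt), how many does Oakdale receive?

9

Standard divisor 25679/23 ≈ 1116.478; standard quotas: Oakdale 9.070, Rivermont 5.865, Pinehurst 8.066.
Rounding down gives 9, 5, 8 = 22 seats, so the divisor must be adjusted.
With modified divisor 1050: modified quotas Oakdale 9.644, Rivermont 6.236, Pinehurst 8.576.
Rounding down: Oakdale 9, Rivermont 6, Pinehurst 8 (total 23).
Oakdale receives 9.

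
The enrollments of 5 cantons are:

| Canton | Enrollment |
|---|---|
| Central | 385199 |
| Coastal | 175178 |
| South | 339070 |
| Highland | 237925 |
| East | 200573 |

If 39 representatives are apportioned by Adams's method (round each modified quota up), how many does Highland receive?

7

Standard divisor 1337945/39 ≈ 34306.282; standard quotas: Central 11.228, Coastal 5.106, South 9.884, Highland 6.935, East 5.847.
Rounding up gives 12, 6, 10, 7, 6 = 41 seats, so the divisor must be adjusted.
With modified divisor 36400: modified quotas Central 10.582, Coastal 4.813, South 9.315, Highland 6.536, East 5.510.
Rounding up: Central 11, Coastal 5, South 10, Highland 7, East 6 (total 39).
Highland receives 7.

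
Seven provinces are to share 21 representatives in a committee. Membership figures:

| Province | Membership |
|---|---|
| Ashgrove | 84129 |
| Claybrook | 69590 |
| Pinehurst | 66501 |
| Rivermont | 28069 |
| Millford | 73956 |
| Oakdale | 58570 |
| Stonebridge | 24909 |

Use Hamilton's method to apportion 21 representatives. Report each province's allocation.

Standard divisor: 405724 ÷ 21 ≈ 19320.19.
Standard quotas: Ashgrove 4.3545, Claybrook 3.6019, Pinehurst 3.4420, Rivermont 1.4528, Millford 3.8279, Oakdale 3.0315, Stonebridge 1.2893.
Lower quotas: Ashgrove 4, Claybrook 3, Pinehurst 3, Rivermont 1, Millford 3, Oakdale 3, Stonebridge 1 (sum 18, leaving 3 seats).
Remainders in descending order: Millford 0.8279, Claybrook 0.6019, Rivermont 0.4528, Pinehurst 0.4420, Ashgrove 0.3545, Stonebridge 0.2893, Oakdale 0.0315.
The surplus seats go to Millford, Claybrook, Rivermont.

Ashgrove=4; Claybrook=4; Pinehurst=3; Rivermont=2; Millford=4; Oakdale=3; Stonebridge=1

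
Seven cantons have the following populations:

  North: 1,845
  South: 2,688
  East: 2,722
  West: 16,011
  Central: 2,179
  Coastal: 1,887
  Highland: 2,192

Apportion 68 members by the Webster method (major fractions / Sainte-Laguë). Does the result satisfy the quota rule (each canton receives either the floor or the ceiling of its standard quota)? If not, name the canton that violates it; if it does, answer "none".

Standard quotas: North 4.249, South 6.191, East 6.269, West 36.877, Central 5.019, Coastal 4.346, Highland 5.049.
Webster allocation: North 4, South 6, East 6, West 38, Central 5, Coastal 4, Highland 5.
West has quota 36.877 (lower 36, upper 37) but receives 38 — outside the quota interval.

West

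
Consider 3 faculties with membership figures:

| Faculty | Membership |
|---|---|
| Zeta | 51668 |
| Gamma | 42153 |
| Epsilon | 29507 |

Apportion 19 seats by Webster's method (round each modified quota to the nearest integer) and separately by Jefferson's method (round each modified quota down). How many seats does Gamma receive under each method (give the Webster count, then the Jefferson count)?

6 and 7

Webster: Zeta 8, Gamma 6, Epsilon 5.
Jefferson: Zeta 8, Gamma 7, Epsilon 4.
Gamma gets 6 under Webster and 7 under Jefferson.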